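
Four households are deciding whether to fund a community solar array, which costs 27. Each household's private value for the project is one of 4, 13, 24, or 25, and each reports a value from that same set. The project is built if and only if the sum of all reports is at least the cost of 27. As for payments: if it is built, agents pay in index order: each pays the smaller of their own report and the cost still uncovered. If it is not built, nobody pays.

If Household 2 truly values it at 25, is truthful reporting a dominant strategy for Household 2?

No

Consider the case where Household 1 reports 4, Household 3 reports 4 and Household 4 reports 13.
Truthful report 25: project built, pays 23, utility 25 - 23 = 2.
Report 13 instead: project built, pays 13, utility 25 - 13 = 12.
Since 12 > 2, reporting 13 is strictly better here, so truthful reporting is not dominant.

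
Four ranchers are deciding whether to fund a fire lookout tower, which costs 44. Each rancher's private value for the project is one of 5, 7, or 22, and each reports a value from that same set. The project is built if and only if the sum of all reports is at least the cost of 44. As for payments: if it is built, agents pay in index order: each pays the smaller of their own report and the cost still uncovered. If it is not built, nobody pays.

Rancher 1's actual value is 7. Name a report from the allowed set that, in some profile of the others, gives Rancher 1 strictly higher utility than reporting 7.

Suppose Rancher 2 reports 5, Rancher 3 reports 22 and Rancher 4 reports 22.
Report 7: project built, pays 7, utility 7 - 7 = 0.
Report 5: project built, pays 5, utility 7 - 5 = 2.
So reporting 5 beats truth here (2 > 0).

5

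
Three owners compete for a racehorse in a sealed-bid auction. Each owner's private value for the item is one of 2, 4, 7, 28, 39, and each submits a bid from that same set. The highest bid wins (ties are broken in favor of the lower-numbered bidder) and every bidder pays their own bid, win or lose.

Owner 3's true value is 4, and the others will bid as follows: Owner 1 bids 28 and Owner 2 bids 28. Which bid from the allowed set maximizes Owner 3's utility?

Bid 2: loses but pays 2, utility -2.
Bid 4: loses but pays 4, utility -4.
Bid 7: loses but pays 7, utility -7.
Bid 28: loses but pays 28, utility -28.
Bid 39: wins, pays 39, utility 4 - 39 = -35.
The best choice is 2 with utility -2.

2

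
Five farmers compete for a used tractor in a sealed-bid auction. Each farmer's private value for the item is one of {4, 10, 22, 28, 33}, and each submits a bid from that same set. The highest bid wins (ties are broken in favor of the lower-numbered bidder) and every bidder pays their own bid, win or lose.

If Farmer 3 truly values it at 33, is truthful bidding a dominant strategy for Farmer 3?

Consider the case where Farmer 1 bids 4, Farmer 2 bids 4, Farmer 4 bids 4 and Farmer 5 bids 4.
Truthful bid 33: wins, pays 33, utility 33 - 33 = 0.
Bid 10 instead: wins, pays 10, utility 33 - 10 = 23.
Since 23 > 0, bidding 10 is strictly better here, so truthful bidding is not dominant.

No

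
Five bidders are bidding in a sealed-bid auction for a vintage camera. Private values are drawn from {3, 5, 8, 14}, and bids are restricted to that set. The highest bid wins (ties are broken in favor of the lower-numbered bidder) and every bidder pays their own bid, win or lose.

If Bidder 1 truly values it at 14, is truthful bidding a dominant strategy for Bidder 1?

No

Consider the case where Bidder 2 bids 3, Bidder 3 bids 3, Bidder 4 bids 3 and Bidder 5 bids 3.
Truthful bid 14: wins, pays 14, utility 14 - 14 = 0.
Bid 3 instead: wins, pays 3, utility 14 - 3 = 11.
Since 11 > 0, bidding 3 is strictly better here, so truthful bidding is not dominant.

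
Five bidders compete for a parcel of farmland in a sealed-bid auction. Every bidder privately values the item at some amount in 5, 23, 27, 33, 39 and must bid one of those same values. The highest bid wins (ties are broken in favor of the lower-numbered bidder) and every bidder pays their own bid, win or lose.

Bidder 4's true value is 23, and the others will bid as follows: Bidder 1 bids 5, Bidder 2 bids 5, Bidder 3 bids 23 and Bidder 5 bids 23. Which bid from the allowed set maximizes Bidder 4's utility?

27

Bid 5: loses but pays 5, utility -5.
Bid 23: loses but pays 23, utility -23.
Bid 27: wins, pays 27, utility 23 - 27 = -4.
Bid 33: wins, pays 33, utility 23 - 33 = -10.
Bid 39: wins, pays 39, utility 23 - 39 = -16.
The best choice is 27 with utility -4.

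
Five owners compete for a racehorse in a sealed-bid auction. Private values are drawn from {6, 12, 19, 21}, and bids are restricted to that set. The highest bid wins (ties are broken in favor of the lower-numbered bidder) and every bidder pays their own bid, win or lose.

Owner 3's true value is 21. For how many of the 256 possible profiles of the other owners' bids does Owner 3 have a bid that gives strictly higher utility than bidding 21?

Others bid (6, 6, 6, 6): truth gives 0; bid 12 gives 9 > 0. Violating.
Others bid (6, 6, 6, 12): truth gives 0; bid 12 gives 9 > 0. Violating.
Others bid (6, 6, 6, 19): truth gives 0; bid 19 gives 2 > 0. Violating.
Others bid (6, 6, 12, 6): truth gives 0; bid 12 gives 9 > 0. Violating.
Others bid (6, 6, 6, 21): truth gives 0; no alternative beats it.
Others bid (6, 6, 12, 21): truth gives 0; no alternative beats it.
(Checking all 256 profiles: 148 have a profitable deviation, 108 do not.)

148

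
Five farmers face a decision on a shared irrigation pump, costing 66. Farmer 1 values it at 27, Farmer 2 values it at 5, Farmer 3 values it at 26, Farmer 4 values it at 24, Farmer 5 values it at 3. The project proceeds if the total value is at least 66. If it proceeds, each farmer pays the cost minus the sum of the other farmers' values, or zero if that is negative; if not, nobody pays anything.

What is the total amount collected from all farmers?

20

Total value 85 ≥ cost 66, so it is built.
Farmer 1: others sum to 58; max(0, 66 - 58) = 8.
Farmer 2: others sum to 80; max(0, 66 - 80) = 0.
Farmer 3: others sum to 59; max(0, 66 - 59) = 7.
Farmer 4: others sum to 61; max(0, 66 - 61) = 5.
Farmer 5: others sum to 82; max(0, 66 - 82) = 0.
Total collected = 8 + 0 + 7 + 5 + 0 = 20.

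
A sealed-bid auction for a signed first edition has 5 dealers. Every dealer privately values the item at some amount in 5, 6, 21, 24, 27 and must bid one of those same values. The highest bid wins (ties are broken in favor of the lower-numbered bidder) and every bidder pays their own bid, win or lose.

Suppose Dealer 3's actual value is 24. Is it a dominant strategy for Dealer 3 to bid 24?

No

Consider the case where Dealer 1 bids 5, Dealer 2 bids 5, Dealer 4 bids 5 and Dealer 5 bids 5.
Truthful bid 24: wins, pays 24, utility 24 - 24 = 0.
Bid 6 instead: wins, pays 6, utility 24 - 6 = 18.
Since 18 > 0, bidding 6 is strictly better here, so truthful bidding is not dominant.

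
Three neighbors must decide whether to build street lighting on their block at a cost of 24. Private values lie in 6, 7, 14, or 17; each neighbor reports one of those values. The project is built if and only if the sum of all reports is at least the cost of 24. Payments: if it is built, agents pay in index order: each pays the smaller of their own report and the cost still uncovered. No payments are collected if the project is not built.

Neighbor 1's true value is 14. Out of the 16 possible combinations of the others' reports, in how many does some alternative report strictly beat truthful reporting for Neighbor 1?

12

Others report (6, 14): truth gives 0; report 6 gives 8 > 0. Violating.
Others report (6, 17): truth gives 0; report 6 gives 8 > 0. Violating.
Others report (7, 14): truth gives 0; report 6 gives 8 > 0. Violating.
Others report (7, 17): truth gives 0; report 6 gives 8 > 0. Violating.
Others report (6, 6): truth gives 0; no alternative beats it.
Others report (6, 7): truth gives 0; no alternative beats it.
(Checking all 16 profiles: 12 have a profitable deviation, 4 do not.)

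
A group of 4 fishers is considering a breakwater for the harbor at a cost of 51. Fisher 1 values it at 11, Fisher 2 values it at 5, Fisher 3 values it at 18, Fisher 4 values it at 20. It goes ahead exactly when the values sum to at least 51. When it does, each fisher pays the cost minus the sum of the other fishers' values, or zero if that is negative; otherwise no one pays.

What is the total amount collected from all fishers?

Total value 54 ≥ cost 51, so it is built.
Fisher 1: others sum to 43; max(0, 51 - 43) = 8.
Fisher 2: others sum to 49; max(0, 51 - 49) = 2.
Fisher 3: others sum to 36; max(0, 51 - 36) = 15.
Fisher 4: others sum to 34; max(0, 51 - 34) = 17.
Total collected = 8 + 2 + 15 + 17 = 42.

42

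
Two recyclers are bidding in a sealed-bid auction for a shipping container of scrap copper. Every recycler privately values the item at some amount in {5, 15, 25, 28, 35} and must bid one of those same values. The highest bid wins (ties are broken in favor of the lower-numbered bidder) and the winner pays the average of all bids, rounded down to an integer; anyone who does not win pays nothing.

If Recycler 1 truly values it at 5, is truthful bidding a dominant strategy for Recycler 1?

Check each profile of the others' bids and compare truth against every alternative bid.
Others bid (15): truth gives 0, best alternative gives -10.
Others bid (5): truth gives 0, best alternative gives -5.
Others bid (25): truth gives 0, best alternative gives 0.
Others bid (28): truth gives 0, best alternative gives 0.
Others bid (35): truth gives 0, best alternative gives 0.
In every case the truthful bid is at least as good as any alternative, so it is a dominant strategy.

Yes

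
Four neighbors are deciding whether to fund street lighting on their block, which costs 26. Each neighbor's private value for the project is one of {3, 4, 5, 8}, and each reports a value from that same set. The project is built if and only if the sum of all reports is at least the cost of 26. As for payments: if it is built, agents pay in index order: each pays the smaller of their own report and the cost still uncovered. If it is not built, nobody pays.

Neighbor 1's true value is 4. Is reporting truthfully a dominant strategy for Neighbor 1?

Consider the case where Neighbor 2 reports 8, Neighbor 3 reports 8 and Neighbor 4 reports 8.
Truthful report 4: project built, pays 4, utility 4 - 4 = 0.
Report 3 instead: project built, pays 3, utility 4 - 3 = 1.
Since 1 > 0, reporting 3 is strictly better here, so truthful reporting is not dominant.

No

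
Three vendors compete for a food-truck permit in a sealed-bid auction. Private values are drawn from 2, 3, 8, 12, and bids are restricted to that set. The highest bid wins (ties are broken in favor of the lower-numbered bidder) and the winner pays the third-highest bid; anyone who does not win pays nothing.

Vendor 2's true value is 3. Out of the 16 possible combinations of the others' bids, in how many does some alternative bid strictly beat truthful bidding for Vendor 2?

Others bid (2, 8): truth gives 0; bid 8 gives 1 > 0. Violating.
Others bid (2, 12): truth gives 0; bid 12 gives 1 > 0. Violating.
Others bid (3, 2): truth gives 0; bid 8 gives 1 > 0. Violating.
Others bid (8, 2): truth gives 0; bid 12 gives 1 > 0. Violating.
Others bid (2, 2): truth gives 1; no alternative beats it.
Others bid (2, 3): truth gives 1; no alternative beats it.
(Checking all 16 profiles: 4 have a profitable deviation, 12 do not.)

4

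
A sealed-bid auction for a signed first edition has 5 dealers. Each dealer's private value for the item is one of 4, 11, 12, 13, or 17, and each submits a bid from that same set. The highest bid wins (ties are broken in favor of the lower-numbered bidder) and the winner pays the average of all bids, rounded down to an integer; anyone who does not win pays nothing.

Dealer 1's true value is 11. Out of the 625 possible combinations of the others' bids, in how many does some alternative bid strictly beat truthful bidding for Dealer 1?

173

Others bid (4, 4, 4, 4): truth gives 6; bid 4 gives 7 > 6. Violating.
Others bid (4, 4, 4, 12): truth gives 0; bid 12 gives 4 > 0. Violating.
Others bid (4, 4, 4, 13): truth gives 0; bid 13 gives 4 > 0. Violating.
Others bid (4, 4, 4, 17): truth gives 0; bid 17 gives 2 > 0. Violating.
Others bid (4, 4, 4, 11): truth gives 5; no alternative beats it.
Others bid (4, 4, 11, 4): truth gives 5; no alternative beats it.
(Checking all 625 profiles: 173 have a profitable deviation, 452 do not.)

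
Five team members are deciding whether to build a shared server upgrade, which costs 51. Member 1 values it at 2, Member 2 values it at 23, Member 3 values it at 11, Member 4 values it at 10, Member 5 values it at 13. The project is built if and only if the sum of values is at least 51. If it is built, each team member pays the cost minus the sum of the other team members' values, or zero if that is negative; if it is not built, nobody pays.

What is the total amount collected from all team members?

Total value 59 ≥ cost 51, so it is built.
Member 1: others sum to 57; max(0, 51 - 57) = 0.
Member 2: others sum to 36; max(0, 51 - 36) = 15.
Member 3: others sum to 48; max(0, 51 - 48) = 3.
Member 4: others sum to 49; max(0, 51 - 49) = 2.
Member 5: others sum to 46; max(0, 51 - 46) = 5.
Total collected = 0 + 15 + 3 + 2 + 5 = 25.

25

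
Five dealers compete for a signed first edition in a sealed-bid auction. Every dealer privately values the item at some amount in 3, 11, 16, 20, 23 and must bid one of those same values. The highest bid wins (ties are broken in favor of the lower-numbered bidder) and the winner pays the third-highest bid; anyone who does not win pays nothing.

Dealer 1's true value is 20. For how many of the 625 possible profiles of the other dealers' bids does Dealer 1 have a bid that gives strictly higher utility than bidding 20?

Others bid (3, 3, 3, 23): truth gives 0; bid 23 gives 17 > 0. Violating.
Others bid (3, 3, 11, 23): truth gives 0; bid 23 gives 9 > 0. Violating.
Others bid (3, 3, 16, 23): truth gives 0; bid 23 gives 4 > 0. Violating.
Others bid (3, 3, 23, 3): truth gives 0; bid 23 gives 17 > 0. Violating.
Others bid (3, 3, 3, 3): truth gives 17; no alternative beats it.
Others bid (3, 3, 3, 11): truth gives 17; no alternative beats it.
(Checking all 625 profiles: 108 have a profitable deviation, 517 do not.)

108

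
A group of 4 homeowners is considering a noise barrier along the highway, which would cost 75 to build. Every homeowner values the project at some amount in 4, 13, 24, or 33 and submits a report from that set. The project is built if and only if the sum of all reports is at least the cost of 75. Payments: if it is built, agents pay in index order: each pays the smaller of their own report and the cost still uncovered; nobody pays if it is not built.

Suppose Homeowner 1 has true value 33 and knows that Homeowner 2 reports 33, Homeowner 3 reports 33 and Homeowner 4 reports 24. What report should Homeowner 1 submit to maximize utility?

Report 4: project built, pays 4, utility 33 - 4 = 29.
Report 13: project built, pays 13, utility 33 - 13 = 20.
Report 24: project built, pays 24, utility 33 - 24 = 9.
Report 33: project built, pays 33, utility 33 - 33 = 0.
The best choice is 4 with utility 29.

4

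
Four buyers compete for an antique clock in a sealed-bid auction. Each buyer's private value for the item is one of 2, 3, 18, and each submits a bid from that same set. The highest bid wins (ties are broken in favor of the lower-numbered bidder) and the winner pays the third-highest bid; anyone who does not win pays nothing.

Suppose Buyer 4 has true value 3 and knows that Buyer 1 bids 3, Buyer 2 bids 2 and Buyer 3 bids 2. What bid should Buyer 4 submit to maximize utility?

Bid 2: loses, pays 0, utility 0.
Bid 3: loses, pays 0, utility 0.
Bid 18: wins, pays 2, utility 3 - 2 = 1.
The best choice is 18 with utility 1.

18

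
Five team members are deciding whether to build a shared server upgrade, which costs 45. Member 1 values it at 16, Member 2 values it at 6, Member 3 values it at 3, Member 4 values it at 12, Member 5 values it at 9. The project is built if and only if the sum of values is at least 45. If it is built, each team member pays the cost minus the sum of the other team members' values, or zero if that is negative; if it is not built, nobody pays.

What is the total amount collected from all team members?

41

Total value 46 ≥ cost 45, so it is built.
Member 1: others sum to 30; max(0, 45 - 30) = 15.
Member 2: others sum to 40; max(0, 45 - 40) = 5.
Member 3: others sum to 43; max(0, 45 - 43) = 2.
Member 4: others sum to 34; max(0, 45 - 34) = 11.
Member 5: others sum to 37; max(0, 45 - 37) = 8.
Total collected = 15 + 5 + 2 + 11 + 8 = 41.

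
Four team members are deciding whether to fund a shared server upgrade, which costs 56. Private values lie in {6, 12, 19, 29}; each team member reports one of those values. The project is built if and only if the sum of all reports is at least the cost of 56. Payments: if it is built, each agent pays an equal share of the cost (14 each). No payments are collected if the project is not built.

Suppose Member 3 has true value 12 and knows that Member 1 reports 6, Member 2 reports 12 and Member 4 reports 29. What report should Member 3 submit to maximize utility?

Report 6: project not built, utility 0.
Report 12: project built, pays 14, utility 12 - 14 = -2.
Report 19: project built, pays 14, utility 12 - 14 = -2.
Report 29: project built, pays 14, utility 12 - 14 = -2.
The best choice is 6 with utility 0.

6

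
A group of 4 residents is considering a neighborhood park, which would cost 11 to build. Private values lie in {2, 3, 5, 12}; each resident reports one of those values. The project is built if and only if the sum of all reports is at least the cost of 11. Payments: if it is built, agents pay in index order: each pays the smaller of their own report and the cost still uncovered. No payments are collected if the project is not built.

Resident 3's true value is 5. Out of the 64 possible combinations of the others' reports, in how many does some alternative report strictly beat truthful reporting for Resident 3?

28

Others report (2, 2, 5): truth gives 0; report 2 gives 3 > 0. Violating.
Others report (2, 2, 12): truth gives 0; report 2 gives 3 > 0. Violating.
Others report (2, 3, 3): truth gives 0; report 3 gives 2 > 0. Violating.
Others report (2, 3, 5): truth gives 0; report 2 gives 3 > 0. Violating.
Others report (2, 2, 2): truth gives 0; no alternative beats it.
Others report (2, 2, 3): truth gives 0; no alternative beats it.
(Checking all 64 profiles: 28 have a profitable deviation, 36 do not.)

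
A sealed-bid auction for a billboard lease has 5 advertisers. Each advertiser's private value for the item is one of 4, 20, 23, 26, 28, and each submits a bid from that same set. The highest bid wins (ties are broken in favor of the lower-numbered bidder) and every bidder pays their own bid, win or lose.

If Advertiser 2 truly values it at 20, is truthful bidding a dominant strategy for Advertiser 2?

Consider the case where Advertiser 1 bids 4, Advertiser 3 bids 4, Advertiser 4 bids 4 and Advertiser 5 bids 23.
Truthful bid 20: loses but pays 20, utility -20.
Bid 4 instead: loses but pays 4, utility -4.
Since -4 > -20, bidding 4 is strictly better here, so truthful bidding is not dominant.

No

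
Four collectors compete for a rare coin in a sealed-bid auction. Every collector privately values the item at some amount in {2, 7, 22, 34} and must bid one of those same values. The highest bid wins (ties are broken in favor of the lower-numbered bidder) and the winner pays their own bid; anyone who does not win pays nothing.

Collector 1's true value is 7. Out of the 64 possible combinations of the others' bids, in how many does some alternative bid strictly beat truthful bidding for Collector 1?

1

Others bid (2, 2, 2): truth gives 0; bid 2 gives 5 > 0. Violating.
Others bid (2, 2, 7): truth gives 0; no alternative beats it.
Others bid (2, 2, 22): truth gives 0; no alternative beats it.
(Checking all 64 profiles: 1 has a profitable deviation, 63 do not.)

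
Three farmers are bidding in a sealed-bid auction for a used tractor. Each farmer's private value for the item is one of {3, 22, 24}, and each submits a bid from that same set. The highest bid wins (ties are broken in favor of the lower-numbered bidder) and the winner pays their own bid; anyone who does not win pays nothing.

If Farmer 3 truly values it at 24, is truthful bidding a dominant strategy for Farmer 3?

No

Consider the case where Farmer 1 bids 3 and Farmer 2 bids 3.
Truthful bid 24: wins, pays 24, utility 24 - 24 = 0.
Bid 22 instead: wins, pays 22, utility 24 - 22 = 2.
Since 2 > 0, bidding 22 is strictly better here, so truthful bidding is not dominant.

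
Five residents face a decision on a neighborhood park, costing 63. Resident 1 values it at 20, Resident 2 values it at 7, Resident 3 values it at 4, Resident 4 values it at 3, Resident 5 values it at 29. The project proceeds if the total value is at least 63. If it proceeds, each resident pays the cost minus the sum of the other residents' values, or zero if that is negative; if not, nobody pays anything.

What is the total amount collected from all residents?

Total value 63 ≥ cost 63, so it is built.
Resident 1: others sum to 43; max(0, 63 - 43) = 20.
Resident 2: others sum to 56; max(0, 63 - 56) = 7.
Resident 3: others sum to 59; max(0, 63 - 59) = 4.
Resident 4: others sum to 60; max(0, 63 - 60) = 3.
Resident 5: others sum to 34; max(0, 63 - 34) = 29.
Total collected = 20 + 7 + 4 + 3 + 29 = 63.

63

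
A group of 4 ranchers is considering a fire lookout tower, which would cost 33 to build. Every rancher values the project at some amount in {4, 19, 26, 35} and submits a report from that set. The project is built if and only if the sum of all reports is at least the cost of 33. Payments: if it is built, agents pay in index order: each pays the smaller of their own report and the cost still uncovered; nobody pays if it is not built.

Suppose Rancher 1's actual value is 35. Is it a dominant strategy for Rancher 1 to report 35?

No

Consider the case where Rancher 2 reports 4, Rancher 3 reports 4 and Rancher 4 reports 4.
Truthful report 35: project built, pays 33, utility 35 - 33 = 2.
Report 26 instead: project built, pays 26, utility 35 - 26 = 9.
Since 9 > 2, reporting 26 is strictly better here, so truthful reporting is not dominant.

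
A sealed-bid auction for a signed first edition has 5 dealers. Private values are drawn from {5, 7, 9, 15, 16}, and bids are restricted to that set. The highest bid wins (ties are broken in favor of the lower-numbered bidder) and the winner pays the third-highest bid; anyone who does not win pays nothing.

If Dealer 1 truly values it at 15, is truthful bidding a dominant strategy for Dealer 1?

No

Consider the case where Dealer 2 bids 5, Dealer 3 bids 5, Dealer 4 bids 5 and Dealer 5 bids 16.
Truthful bid 15: loses, pays 0, utility 0.
Bid 16 instead: wins, pays 5, utility 15 - 5 = 10.
Since 10 > 0, bidding 16 is strictly better here, so truthful bidding is not dominant.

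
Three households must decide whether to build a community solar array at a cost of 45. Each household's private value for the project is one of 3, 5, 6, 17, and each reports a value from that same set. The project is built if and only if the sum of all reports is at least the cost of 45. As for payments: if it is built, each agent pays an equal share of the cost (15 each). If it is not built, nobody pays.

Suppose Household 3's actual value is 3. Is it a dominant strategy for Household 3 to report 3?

Yes

Check each profile of the others' reports and compare truth against every alternative report.
Others report (3, 3): truth gives 0, best alternative gives 0.
Others report (3, 5): truth gives 0, best alternative gives 0.
Others report (3, 6): truth gives 0, best alternative gives 0.
Others report (3, 17): truth gives 0, best alternative gives 0.
Others report (5, 3): truth gives 0, best alternative gives 0.
Others report (5, 5): truth gives 0, best alternative gives 0.
(Remaining 10 profiles checked similarly; truth is weakly best in each.)
In every case the truthful report is at least as good as any alternative, so it is a dominant strategy.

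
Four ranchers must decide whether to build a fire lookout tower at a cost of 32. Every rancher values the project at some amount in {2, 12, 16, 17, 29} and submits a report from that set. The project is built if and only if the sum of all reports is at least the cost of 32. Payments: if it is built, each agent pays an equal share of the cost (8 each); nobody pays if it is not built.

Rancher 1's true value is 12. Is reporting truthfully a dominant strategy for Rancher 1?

Consider the case where Rancher 2 reports 2, Rancher 3 reports 2 and Rancher 4 reports 2.
Truthful report 12: project not built, utility 0.
Report 29 instead: project built, pays 8, utility 12 - 8 = 4.
Since 4 > 0, reporting 29 is strictly better here, so truthful reporting is not dominant.

No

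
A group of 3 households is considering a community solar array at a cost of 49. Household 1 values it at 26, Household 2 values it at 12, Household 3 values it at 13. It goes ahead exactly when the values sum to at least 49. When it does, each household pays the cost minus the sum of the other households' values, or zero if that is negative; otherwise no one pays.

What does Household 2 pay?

Total value 51 ≥ cost 49, so the project is built.
The other households' values sum to 39.
Cost minus that sum is 49 - 39 = 10.

10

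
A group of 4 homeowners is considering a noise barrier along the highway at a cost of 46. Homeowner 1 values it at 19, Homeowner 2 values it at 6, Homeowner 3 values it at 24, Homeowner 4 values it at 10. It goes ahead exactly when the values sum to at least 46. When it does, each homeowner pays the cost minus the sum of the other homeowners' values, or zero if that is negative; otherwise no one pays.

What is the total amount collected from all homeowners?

17

Total value 59 ≥ cost 46, so it is built.
Homeowner 1: others sum to 40; max(0, 46 - 40) = 6.
Homeowner 2: others sum to 53; max(0, 46 - 53) = 0.
Homeowner 3: others sum to 35; max(0, 46 - 35) = 11.
Homeowner 4: others sum to 49; max(0, 46 - 49) = 0.
Total collected = 6 + 0 + 11 + 0 = 17.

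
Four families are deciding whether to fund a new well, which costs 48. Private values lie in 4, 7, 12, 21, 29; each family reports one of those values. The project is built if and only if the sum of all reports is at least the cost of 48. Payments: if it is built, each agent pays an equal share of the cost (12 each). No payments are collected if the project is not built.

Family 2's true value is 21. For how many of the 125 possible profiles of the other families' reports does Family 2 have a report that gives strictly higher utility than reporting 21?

Others report (4, 4, 12): truth gives 0; report 29 gives 9 > 0. Violating.
Others report (4, 7, 12): truth gives 0; report 29 gives 9 > 0. Violating.
Others report (4, 12, 4): truth gives 0; report 29 gives 9 > 0. Violating.
Others report (4, 12, 7): truth gives 0; report 29 gives 9 > 0. Violating.
Others report (4, 4, 4): truth gives 0; no alternative beats it.
Others report (4, 4, 7): truth gives 0; no alternative beats it.
(Checking all 125 profiles: 13 have a profitable deviation, 112 do not.)

13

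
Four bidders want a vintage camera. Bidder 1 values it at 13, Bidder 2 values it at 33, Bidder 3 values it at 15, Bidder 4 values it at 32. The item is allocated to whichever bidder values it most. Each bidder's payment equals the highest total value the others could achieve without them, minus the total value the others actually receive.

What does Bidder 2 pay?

Bidder 2 has the highest value and receives the item.
Without Bidder 2, the item would go to the next-highest value, 32, so the others could achieve 32.
With Bidder 2 present and winning, the others receive nothing, so their total is 0.
Payment = 32 - 0 = 32.

32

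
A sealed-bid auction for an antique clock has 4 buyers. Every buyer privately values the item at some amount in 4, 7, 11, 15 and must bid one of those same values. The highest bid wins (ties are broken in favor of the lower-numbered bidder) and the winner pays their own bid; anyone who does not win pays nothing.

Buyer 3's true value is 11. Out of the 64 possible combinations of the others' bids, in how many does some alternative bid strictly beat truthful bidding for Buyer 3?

2

Others bid (4, 4, 4): truth gives 0; bid 7 gives 4 > 0. Violating.
Others bid (4, 4, 7): truth gives 0; bid 7 gives 4 > 0. Violating.
Others bid (4, 4, 11): truth gives 0; no alternative beats it.
Others bid (4, 4, 15): truth gives 0; no alternative beats it.
(Checking all 64 profiles: 2 have a profitable deviation, 62 do not.)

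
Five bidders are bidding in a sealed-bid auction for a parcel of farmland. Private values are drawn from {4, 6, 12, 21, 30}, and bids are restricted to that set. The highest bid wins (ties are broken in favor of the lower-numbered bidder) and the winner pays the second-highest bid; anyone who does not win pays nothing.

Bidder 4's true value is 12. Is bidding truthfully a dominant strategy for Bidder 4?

Check each profile of the others' bids and compare truth against every alternative bid.
Others bid (4, 4, 4, 4): truth gives 8, best alternative gives 8.
Others bid (4, 4, 4, 6): truth gives 6, best alternative gives 6.
Others bid (4, 4, 6, 4): truth gives 6, best alternative gives 6.
Others bid (4, 4, 6, 6): truth gives 6, best alternative gives 6.
Others bid (4, 6, 4, 4): truth gives 6, best alternative gives 6.
Others bid (4, 6, 4, 6): truth gives 6, best alternative gives 6.
(Remaining 619 profiles checked similarly; truth is weakly best in each.)
In every case the truthful bid is at least as good as any alternative, so it is a dominant strategy.

Yes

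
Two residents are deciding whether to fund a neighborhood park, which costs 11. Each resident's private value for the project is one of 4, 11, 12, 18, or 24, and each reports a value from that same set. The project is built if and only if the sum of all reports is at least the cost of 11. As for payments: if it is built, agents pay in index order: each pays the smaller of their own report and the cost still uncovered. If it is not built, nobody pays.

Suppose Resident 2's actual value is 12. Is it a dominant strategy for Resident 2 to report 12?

Check each profile of the others' reports and compare truth against every alternative report.
Others report (11): truth gives 12, best alternative gives 12.
Others report (12): truth gives 12, best alternative gives 12.
Others report (18): truth gives 12, best alternative gives 12.
Others report (24): truth gives 12, best alternative gives 12.
Others report (4): truth gives 5, best alternative gives 5.
In every case the truthful report is at least as good as any alternative, so it is a dominant strategy.

Yes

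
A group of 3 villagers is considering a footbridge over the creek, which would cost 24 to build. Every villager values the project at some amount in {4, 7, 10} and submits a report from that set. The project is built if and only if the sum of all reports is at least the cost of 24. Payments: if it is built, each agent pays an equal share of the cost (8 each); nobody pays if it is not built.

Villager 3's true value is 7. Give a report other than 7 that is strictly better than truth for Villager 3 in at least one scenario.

Suppose Villager 1 reports 7 and Villager 2 reports 10.
Report 7: project built, pays 8, utility 7 - 8 = -1.
Report 4: project not built, utility 0.
So reporting 4 beats truth here (0 > -1).

4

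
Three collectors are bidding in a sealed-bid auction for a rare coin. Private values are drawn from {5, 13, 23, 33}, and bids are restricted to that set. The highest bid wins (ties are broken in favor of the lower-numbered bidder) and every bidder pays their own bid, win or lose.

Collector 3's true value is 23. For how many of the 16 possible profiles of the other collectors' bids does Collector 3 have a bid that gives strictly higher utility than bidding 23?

Others bid (5, 5): truth gives 0; bid 13 gives 10 > 0. Violating.
Others bid (5, 23): truth gives -23; bid 5 gives -5 > -23. Violating.
Others bid (5, 33): truth gives -23; bid 5 gives -5 > -23. Violating.
Others bid (13, 23): truth gives -23; bid 5 gives -5 > -23. Violating.
Others bid (5, 13): truth gives 0; no alternative beats it.
Others bid (13, 5): truth gives 0; no alternative beats it.
(Checking all 16 profiles: 13 have a profitable deviation, 3 do not.)

13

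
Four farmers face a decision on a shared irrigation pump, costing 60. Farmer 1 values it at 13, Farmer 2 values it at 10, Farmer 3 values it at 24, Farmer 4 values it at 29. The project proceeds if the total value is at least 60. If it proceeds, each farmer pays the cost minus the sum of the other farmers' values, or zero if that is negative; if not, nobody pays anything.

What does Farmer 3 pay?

8

Total value 76 ≥ cost 60, so the project is built.
The other farmers' values sum to 52.
Cost minus that sum is 60 - 52 = 8.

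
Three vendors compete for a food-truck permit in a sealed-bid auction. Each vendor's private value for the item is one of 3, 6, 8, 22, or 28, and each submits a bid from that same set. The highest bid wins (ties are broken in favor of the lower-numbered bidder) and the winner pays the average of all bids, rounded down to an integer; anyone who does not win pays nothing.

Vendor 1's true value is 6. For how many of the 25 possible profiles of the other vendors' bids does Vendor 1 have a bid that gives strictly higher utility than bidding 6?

Others bid (3, 3): truth gives 2; bid 3 gives 3 > 2. Violating.
Others bid (3, 6): truth gives 1; no alternative beats it.
Others bid (3, 8): truth gives 0; no alternative beats it.
(Checking all 25 profiles: 1 has a profitable deviation, 24 do not.)

1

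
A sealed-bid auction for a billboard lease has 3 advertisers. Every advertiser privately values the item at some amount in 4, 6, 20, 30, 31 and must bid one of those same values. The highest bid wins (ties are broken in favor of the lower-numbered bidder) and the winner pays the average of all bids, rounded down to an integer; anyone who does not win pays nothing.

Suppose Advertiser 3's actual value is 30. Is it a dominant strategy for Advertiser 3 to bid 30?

Consider the case where Advertiser 1 bids 4 and Advertiser 2 bids 4.
Truthful bid 30: wins, pays 12, utility 30 - 12 = 18.
Bid 6 instead: wins, pays 4, utility 30 - 4 = 26.
Since 26 > 18, bidding 6 is strictly better here, so truthful bidding is not dominant.

No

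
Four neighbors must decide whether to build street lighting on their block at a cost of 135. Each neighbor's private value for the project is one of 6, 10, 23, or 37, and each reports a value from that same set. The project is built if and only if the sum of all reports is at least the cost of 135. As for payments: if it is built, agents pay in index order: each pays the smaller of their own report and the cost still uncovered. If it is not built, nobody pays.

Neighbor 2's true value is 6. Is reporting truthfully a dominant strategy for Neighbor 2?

Yes

Check each profile of the others' reports and compare truth against every alternative report.
Others report (6, 6, 6): truth gives 0, best alternative gives 0.
Others report (6, 6, 10): truth gives 0, best alternative gives 0.
Others report (6, 6, 23): truth gives 0, best alternative gives 0.
Others report (6, 6, 37): truth gives 0, best alternative gives 0.
Others report (6, 10, 6): truth gives 0, best alternative gives 0.
Others report (6, 10, 10): truth gives 0, best alternative gives 0.
(Remaining 58 profiles checked similarly; truth is weakly best in each.)
In every case the truthful report is at least as good as any alternative, so it is a dominant strategy.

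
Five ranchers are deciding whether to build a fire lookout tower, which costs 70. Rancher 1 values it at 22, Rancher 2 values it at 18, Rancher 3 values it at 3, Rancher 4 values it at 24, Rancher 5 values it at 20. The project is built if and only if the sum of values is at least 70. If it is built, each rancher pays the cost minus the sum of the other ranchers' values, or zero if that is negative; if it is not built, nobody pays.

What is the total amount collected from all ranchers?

Total value 87 ≥ cost 70, so it is built.
Rancher 1: others sum to 65; max(0, 70 - 65) = 5.
Rancher 2: others sum to 69; max(0, 70 - 69) = 1.
Rancher 3: others sum to 84; max(0, 70 - 84) = 0.
Rancher 4: others sum to 63; max(0, 70 - 63) = 7.
Rancher 5: others sum to 67; max(0, 70 - 67) = 3.
Total collected = 5 + 1 + 0 + 7 + 3 = 16.

16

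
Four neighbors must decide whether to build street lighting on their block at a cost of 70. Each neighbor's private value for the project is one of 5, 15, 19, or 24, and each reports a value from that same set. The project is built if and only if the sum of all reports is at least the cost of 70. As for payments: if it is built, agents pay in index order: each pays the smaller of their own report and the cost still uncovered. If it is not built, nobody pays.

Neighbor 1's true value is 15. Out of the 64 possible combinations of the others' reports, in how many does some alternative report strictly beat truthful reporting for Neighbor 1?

4

Others report (19, 24, 24): truth gives 0; report 5 gives 10 > 0. Violating.
Others report (24, 19, 24): truth gives 0; report 5 gives 10 > 0. Violating.
Others report (24, 24, 19): truth gives 0; report 5 gives 10 > 0. Violating.
Others report (24, 24, 24): truth gives 0; report 5 gives 10 > 0. Violating.
Others report (5, 5, 5): truth gives 0; no alternative beats it.
Others report (5, 5, 15): truth gives 0; no alternative beats it.
(Checking all 64 profiles: 4 have a profitable deviation, 60 do not.)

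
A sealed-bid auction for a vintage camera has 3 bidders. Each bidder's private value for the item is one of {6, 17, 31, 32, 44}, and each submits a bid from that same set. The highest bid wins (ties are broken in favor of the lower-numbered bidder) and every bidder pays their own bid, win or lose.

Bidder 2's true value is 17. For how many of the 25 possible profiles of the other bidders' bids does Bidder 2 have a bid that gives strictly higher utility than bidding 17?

Others bid (6, 31): truth gives -17; bid 6 gives -6 > -17. Violating.
Others bid (6, 32): truth gives -17; bid 6 gives -6 > -17. Violating.
Others bid (6, 44): truth gives -17; bid 6 gives -6 > -17. Violating.
Others bid (17, 6): truth gives -17; bid 6 gives -6 > -17. Violating.
Others bid (6, 6): truth gives 0; no alternative beats it.
Others bid (6, 17): truth gives 0; no alternative beats it.
(Checking all 25 profiles: 23 have a profitable deviation, 2 do not.)

23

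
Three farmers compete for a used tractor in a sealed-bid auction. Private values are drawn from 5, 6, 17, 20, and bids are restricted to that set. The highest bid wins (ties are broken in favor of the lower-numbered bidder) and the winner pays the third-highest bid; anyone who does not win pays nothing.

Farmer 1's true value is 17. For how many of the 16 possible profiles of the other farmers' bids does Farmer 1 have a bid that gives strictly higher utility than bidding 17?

4

Others bid (5, 20): truth gives 0; bid 20 gives 12 > 0. Violating.
Others bid (6, 20): truth gives 0; bid 20 gives 11 > 0. Violating.
Others bid (20, 5): truth gives 0; bid 20 gives 12 > 0. Violating.
Others bid (20, 6): truth gives 0; bid 20 gives 11 > 0. Violating.
Others bid (5, 5): truth gives 12; no alternative beats it.
Others bid (5, 6): truth gives 12; no alternative beats it.
(Checking all 16 profiles: 4 have a profitable deviation, 12 do not.)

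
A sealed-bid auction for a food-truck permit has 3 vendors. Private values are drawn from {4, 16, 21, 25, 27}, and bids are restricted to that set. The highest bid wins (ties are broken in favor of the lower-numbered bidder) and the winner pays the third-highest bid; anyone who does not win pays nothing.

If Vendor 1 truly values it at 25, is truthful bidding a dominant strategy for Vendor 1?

Consider the case where Vendor 2 bids 4 and Vendor 3 bids 27.
Truthful bid 25: loses, pays 0, utility 0.
Bid 27 instead: wins, pays 4, utility 25 - 4 = 21.
Since 21 > 0, bidding 27 is strictly better here, so truthful bidding is not dominant.

No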